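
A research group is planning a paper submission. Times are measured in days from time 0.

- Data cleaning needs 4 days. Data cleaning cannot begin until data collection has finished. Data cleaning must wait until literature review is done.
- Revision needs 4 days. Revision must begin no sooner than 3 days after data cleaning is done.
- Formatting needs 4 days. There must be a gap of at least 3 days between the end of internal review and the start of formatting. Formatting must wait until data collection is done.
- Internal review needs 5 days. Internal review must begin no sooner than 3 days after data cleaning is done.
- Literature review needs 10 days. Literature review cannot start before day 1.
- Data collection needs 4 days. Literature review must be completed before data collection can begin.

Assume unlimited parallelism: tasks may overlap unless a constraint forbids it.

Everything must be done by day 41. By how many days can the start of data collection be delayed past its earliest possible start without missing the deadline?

After its own release at day 1, literature review can start at day 1 and finishes at day 11.
Data collection waits on literature review (finishes day 11), so it starts at day 11 and finishes at 11 + 4 = day 15.

Working backward from the deadline:
Formatting must finish by day 41; it takes 4 days, so it must start by 41 − 4 = day 37.
Since formatting (must start by day 37, minus 3-day gap → day 34) depends on it, internal review must finish by day 34. Backing off its 5-day duration gives a latest start of day 29.
Revision must finish by day 41; it takes 4 days, so it must start by 41 − 4 = day 37.
Data cleaning has several dependents: internal review (must start by day 29, minus 3-day gap → day 26); revision (must start by day 37, minus 3-day gap → day 34). The earliest of those limits is day 26, so data cleaning must start by 26 − 4 = day 22.
Data collection has several dependents: data cleaning (must start by day 22); formatting (must start by day 37). The earliest of those limits is day 22, so data collection must start by 22 − 4 = day 18.
So data collection can start as early as day 11 and as late as day 18, giving 18 − 11 = 7 days of slack.

7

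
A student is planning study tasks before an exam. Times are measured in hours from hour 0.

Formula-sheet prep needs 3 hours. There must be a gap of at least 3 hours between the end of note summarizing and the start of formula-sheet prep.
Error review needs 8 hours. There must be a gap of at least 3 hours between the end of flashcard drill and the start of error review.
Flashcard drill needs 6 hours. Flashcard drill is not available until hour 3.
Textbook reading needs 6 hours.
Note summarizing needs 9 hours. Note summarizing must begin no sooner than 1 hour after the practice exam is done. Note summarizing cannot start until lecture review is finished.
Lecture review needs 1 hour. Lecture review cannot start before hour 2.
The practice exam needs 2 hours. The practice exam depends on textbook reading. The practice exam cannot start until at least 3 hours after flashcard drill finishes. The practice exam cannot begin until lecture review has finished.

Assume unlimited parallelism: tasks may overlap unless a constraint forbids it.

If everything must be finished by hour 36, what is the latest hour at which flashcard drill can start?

9

Nothing follows formula-sheet prep; the deadline of hour 36 is its only limit. It must start by 36 − 3 = hour 33.
Note summarizing has to be done before formula-sheet prep (must start by hour 33, minus 3-hour gap → hour 30). That means finishing by hour 30, i.e. starting by 30 − 9 = hour 21.
The practice exam feeds into note summarizing (must start by hour 21, minus 1-hour gap → hour 20); so the practice exam must finish by hour 20 and therefore start by hour 18.
To finish by hour 36, error review (duration 8) must start no later than hour 28.
For flashcard drill: the practice exam (must start by hour 18, minus 3-hour gap → hour 15); error review (must start by hour 28, minus 3-hour gap → hour 25). The most restrictive is hour 15; with a 6-hour duration, flashcard drill must start by hour 9.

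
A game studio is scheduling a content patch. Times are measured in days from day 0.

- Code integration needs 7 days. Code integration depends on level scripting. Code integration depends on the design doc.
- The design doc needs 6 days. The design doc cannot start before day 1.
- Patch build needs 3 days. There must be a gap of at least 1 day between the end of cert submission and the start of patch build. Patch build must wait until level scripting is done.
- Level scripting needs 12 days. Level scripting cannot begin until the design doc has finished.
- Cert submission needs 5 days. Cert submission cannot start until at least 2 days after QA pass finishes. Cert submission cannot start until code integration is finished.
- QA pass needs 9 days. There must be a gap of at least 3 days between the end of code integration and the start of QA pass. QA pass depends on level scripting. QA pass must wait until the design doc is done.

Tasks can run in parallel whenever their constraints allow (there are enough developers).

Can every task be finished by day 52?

The design doc cannot begin until its own release at day 1. It runs from day 1 to 1 + 6 = day 7.
Level scripting cannot begin until the design doc (finishes day 7). It runs from day 7 to 7 + 12 = day 19.
Code integration cannot start until level scripting (finishes day 19); the design doc (finishes day 7). The controlling bound is day 19, so code integration finishes at 19 + 7 = day 26.
QA pass has to wait for code integration (finishes day 26, plus 3-day gap → day 29); level scripting (finishes day 19); the design doc (finishes day 7). The latest of these is day 29, so QA pass runs day 29 to 29 + 9 = day 38.
For cert submission: QA pass (finishes day 38, plus 2-day gap → day 40); code integration (finishes day 26). Taking the maximum gives a start of day 40, and it finishes at 40 + 5 = day 45.
Patch build needs all of cert submission (finishes day 45, plus 1-day gap → day 46); level scripting (finishes day 19). That puts its earliest start at day 46; it finishes at 46 + 3 = day 49.
Every task is finished by day 49, which is no later than the deadline of 52, so the schedule is feasible.

Yes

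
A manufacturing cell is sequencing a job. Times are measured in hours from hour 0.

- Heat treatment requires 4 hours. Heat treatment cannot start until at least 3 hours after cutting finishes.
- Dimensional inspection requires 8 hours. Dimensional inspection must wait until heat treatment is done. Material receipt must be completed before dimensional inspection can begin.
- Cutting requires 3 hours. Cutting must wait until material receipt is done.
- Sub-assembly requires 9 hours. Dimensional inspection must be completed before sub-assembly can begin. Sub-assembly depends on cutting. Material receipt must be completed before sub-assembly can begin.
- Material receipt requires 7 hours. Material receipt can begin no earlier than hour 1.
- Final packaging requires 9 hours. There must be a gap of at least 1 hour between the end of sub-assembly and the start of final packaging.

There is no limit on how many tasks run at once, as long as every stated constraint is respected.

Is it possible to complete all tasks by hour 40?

Material receipt waits on its own release at hour 1, so it starts at hour 1 and finishes at 1 + 7 = hour 8.
Cutting cannot begin until material receipt (finishes hour 8). It runs from hour 8 to 8 + 3 = hour 11.
Heat treatment waits on cutting (finishes hour 11, plus 3-hour gap → hour 14), so it starts at hour 14 and finishes at 14 + 4 = hour 18.
For dimensional inspection: heat treatment (finishes hour 18); material receipt (finishes hour 8). Taking the maximum gives a start of hour 18, and it finishes at 18 + 8 = hour 26.
Sub-assembly has to wait for dimensional inspection (finishes hour 26); cutting (finishes hour 11); material receipt (finishes hour 8). The latest of these is hour 26, so sub-assembly runs hour 26 to 26 + 9 = hour 35.
Final packaging waits on sub-assembly (finishes hour 35, plus 1-hour gap → hour 36), so it starts at hour 36 and finishes at 36 + 9 = hour 45.
The earliest everything can be done is hour 45, which is after the deadline of 40, so it is not possible.

No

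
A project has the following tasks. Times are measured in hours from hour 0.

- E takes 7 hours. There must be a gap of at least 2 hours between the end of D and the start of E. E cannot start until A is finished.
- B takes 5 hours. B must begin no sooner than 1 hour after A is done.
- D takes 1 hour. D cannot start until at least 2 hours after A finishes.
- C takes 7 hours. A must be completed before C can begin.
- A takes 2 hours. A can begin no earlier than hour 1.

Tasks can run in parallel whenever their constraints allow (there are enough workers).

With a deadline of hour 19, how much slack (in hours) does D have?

4

After its own release at hour 1, A can start at hour 1 and finishes at hour 3.
D cannot begin until A (finishes hour 3, plus 2-hour gap → hour 5). It runs from hour 5 to 5 + 1 = hour 6.

Working backward from the deadline:
To finish by hour 19, E (duration 7) must start no later than hour 12.
D has to be done before E (must start by hour 12, minus 2-hour gap → hour 10). That means finishing by hour 10, i.e. starting by 10 − 1 = hour 9.
So D can start as early as hour 5 and as late as hour 9, giving 9 − 5 = 4 hours of slack.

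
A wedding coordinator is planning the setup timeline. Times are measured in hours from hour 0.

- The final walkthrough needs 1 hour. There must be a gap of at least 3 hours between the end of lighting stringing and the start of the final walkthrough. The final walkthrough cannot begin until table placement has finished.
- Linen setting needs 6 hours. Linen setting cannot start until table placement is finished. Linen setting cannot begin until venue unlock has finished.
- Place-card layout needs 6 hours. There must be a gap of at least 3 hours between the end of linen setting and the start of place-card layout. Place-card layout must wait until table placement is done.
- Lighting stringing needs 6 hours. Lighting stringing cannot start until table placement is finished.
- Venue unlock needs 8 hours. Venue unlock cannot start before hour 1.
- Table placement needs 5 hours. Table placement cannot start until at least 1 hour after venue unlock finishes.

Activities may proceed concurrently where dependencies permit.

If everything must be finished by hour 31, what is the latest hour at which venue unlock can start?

2

Place-card layout must finish by hour 31; it takes 6 hours, so it must start by 31 − 6 = hour 25.
Since place-card layout (must start by hour 25, minus 3-hour gap → hour 22) depends on it, linen setting must finish by hour 22. Backing off its 6-hour duration gives a latest start of hour 16.
To finish by hour 31, the final walkthrough (duration 1) must start no later than hour 30.
Since the final walkthrough (must start by hour 30, minus 3-hour gap → hour 27) depends on it, lighting stringing must finish by hour 27. Backing off its 6-hour duration gives a latest start of hour 21.
Table placement has several dependents: linen setting (must start by hour 16); lighting stringing (must start by hour 21); place-card layout (must start by hour 25); the final walkthrough (must start by hour 30). The earliest of those limits is hour 16, so table placement must start by 16 − 5 = hour 11.
For venue unlock: table placement (must start by hour 11, minus 1-hour gap → hour 10); linen setting (must start by hour 16). The most restrictive is hour 10; with an 8-hour duration, venue unlock must start by hour 2.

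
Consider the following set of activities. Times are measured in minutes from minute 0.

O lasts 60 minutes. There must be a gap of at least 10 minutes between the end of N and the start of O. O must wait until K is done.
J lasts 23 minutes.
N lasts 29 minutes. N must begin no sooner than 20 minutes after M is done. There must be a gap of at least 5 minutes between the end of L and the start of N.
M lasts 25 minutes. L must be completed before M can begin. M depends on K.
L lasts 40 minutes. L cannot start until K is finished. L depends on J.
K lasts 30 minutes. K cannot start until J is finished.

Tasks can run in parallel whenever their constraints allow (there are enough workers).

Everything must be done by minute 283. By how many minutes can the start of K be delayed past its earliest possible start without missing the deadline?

46

J can start immediately at minute 0; it finishes at minute 23.
K waits on J (finishes minute 23), so it starts at minute 23 and finishes at 23 + 30 = minute 53.

Working backward from the deadline:
O has no dependents, so it just needs to finish by minute 283. Starting by 283 − 60 = minute 223 achieves that.
N must finish before O (must start by minute 223, minus 10-minute gap → minute 213). With a 29-minute duration, N must start by 213 − 29 = minute 184.
M feeds into N (must start by minute 184, minus 20-minute gap → minute 164); so M must finish by minute 164 and therefore start by minute 139.
For L: M (must start by minute 139); N (must start by minute 184, minus 5-minute gap → minute 179). The most restrictive is minute 139; with a 40-minute duration, L must start by minute 99.
K feeds L (must start by minute 99); M (must start by minute 139); O (must start by minute 223). Taking the minimum, K must finish by minute 99 and start by 99 − 30 = minute 69.
So K can start as early as minute 23 and as late as minute 69, giving 69 − 23 = 46 minutes of slack.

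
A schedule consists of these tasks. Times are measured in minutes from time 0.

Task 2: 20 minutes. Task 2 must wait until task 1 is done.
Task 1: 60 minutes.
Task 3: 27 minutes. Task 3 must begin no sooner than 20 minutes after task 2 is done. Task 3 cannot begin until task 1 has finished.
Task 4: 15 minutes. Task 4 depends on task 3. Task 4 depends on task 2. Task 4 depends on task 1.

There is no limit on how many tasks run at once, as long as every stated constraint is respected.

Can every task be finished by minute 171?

Yes

Task 1 has no prerequisites, so it starts at minute 0 and finishes at minute 60.
After task 1 (finishes minute 60), task 2 can start at minute 60 and finishes at minute 80.
For task 3: task 2 (finishes minute 80, plus 20-minute gap → minute 100); task 1 (finishes minute 60). Taking the maximum gives a start of minute 100, and it finishes at 100 + 27 = minute 127.
Task 4 needs all of task 3 (finishes minute 127); task 2 (finishes minute 80); task 1 (finishes minute 60). That puts its earliest start at minute 127; it finishes at 127 + 15 = minute 142.
Every task is finished by minute 142, which is no later than the deadline of 171, so the schedule is feasible.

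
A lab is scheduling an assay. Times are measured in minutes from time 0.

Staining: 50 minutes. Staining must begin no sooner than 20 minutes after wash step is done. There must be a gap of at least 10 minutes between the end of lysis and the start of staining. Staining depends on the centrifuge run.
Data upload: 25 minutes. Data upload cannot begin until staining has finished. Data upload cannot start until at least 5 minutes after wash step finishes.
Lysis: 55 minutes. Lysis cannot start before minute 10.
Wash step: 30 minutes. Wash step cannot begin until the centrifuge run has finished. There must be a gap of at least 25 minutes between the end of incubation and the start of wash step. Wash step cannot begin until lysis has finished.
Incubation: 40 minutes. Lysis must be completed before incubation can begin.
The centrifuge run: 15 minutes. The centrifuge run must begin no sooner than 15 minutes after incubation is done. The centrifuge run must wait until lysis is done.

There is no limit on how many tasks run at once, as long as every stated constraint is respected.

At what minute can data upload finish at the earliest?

Lysis cannot begin until its own release at minute 10. It runs from minute 10 to 10 + 55 = minute 65.
After lysis (finishes minute 65), incubation can start at minute 65 and finishes at minute 105.
For the centrifuge run: incubation (finishes minute 105, plus 15-minute gap → minute 120); lysis (finishes minute 65). Taking the maximum gives a start of minute 120, and it finishes at 120 + 15 = minute 135.
Wash step needs all of the centrifuge run (finishes minute 135); incubation (finishes minute 105, plus 25-minute gap → minute 130); lysis (finishes minute 65). That puts its earliest start at minute 135; it finishes at 135 + 30 = minute 165.
Staining cannot start until wash step (finishes minute 165, plus 20-minute gap → minute 185); lysis (finishes minute 65, plus 10-minute gap → minute 75); the centrifuge run (finishes minute 135). The controlling bound is minute 185, so staining finishes at 185 + 50 = minute 235.
For data upload: staining (finishes minute 235); wash step (finishes minute 165, plus 5-minute gap → minute 170). Taking the maximum gives a start of minute 235, and it finishes at 235 + 25 = minute 260.

260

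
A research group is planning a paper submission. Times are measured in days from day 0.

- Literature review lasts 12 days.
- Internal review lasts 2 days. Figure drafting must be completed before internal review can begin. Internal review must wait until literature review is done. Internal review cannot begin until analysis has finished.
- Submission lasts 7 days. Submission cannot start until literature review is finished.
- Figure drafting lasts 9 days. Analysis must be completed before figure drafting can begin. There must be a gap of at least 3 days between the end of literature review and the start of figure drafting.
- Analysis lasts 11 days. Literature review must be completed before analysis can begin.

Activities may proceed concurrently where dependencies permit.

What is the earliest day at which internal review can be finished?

Nothing blocks literature review, so it runs from day 0 to day 12.
Analysis waits on literature review (finishes day 12), so it starts at day 12 and finishes at 12 + 11 = day 23.
Figure drafting cannot start until analysis (finishes day 23); literature review (finishes day 12, plus 3-day gap → day 15). The controlling bound is day 23, so figure drafting finishes at 23 + 9 = day 32.
Internal review needs all of figure drafting (finishes day 32); literature review (finishes day 12); analysis (finishes day 23). That puts its earliest start at day 32; it finishes at 32 + 2 = day 34.

34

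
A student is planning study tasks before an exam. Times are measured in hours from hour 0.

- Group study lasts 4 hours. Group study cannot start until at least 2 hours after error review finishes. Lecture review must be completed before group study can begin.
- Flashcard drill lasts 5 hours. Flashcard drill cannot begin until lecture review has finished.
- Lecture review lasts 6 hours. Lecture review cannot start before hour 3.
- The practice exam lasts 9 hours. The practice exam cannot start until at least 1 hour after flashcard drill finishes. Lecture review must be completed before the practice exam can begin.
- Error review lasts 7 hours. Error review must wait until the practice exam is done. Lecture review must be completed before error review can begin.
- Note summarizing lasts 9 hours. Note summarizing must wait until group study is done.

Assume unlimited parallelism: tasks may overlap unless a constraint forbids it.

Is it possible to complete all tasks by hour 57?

After its own release at hour 3, lecture review can start at hour 3 and finishes at hour 9.
Flashcard drill cannot begin until lecture review (finishes hour 9). It runs from hour 9 to 9 + 5 = hour 14.
The practice exam has to wait for flashcard drill (finishes hour 14, plus 1-hour gap → hour 15); lecture review (finishes hour 9). The latest of these is hour 15, so the practice exam runs hour 15 to 15 + 9 = hour 24.
Error review needs all of the practice exam (finishes hour 24); lecture review (finishes hour 9). That puts its earliest start at hour 24; it finishes at 24 + 7 = hour 31.
Group study needs all of error review (finishes hour 31, plus 2-hour gap → hour 33); lecture review (finishes hour 9). That puts its earliest start at hour 33; it finishes at 33 + 4 = hour 37.
Note summarizing cannot begin until group study (finishes hour 37). It runs from hour 37 to 37 + 9 = hour 46.
Every task is finished by hour 46, which is no later than the deadline of 57, so the schedule is feasible.

Yes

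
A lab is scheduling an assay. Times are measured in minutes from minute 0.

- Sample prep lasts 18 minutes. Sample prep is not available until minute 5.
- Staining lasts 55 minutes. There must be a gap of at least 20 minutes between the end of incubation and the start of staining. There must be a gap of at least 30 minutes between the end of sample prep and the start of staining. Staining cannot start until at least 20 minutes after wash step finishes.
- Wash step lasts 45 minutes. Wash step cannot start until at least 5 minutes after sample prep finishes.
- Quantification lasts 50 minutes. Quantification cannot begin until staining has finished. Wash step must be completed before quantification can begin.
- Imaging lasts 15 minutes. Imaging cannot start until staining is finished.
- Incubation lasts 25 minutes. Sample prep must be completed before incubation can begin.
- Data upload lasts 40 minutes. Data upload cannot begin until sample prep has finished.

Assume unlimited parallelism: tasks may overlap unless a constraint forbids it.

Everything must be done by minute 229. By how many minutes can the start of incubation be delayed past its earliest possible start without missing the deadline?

After its own release at minute 5, sample prep can start at minute 5 and finishes at minute 23.
Incubation waits on sample prep (finishes minute 23), so it starts at minute 23 and finishes at 23 + 25 = minute 48.

Working backward from the deadline:
Nothing follows imaging; the deadline of minute 229 is its only limit. It must start by 229 − 15 = minute 214.
Quantification has no dependents, so it just needs to finish by minute 229. Starting by 229 − 50 = minute 179 achieves that.
Staining feeds imaging (must start by minute 214); quantification (must start by minute 179). Taking the minimum, staining must finish by minute 179 and start by 179 − 55 = minute 124.
Incubation feeds into staining (must start by minute 124, minus 20-minute gap → minute 104); so incubation must finish by minute 104 and therefore start by minute 79.
So incubation can start as early as minute 23 and as late as minute 79, giving 79 − 23 = 56 minutes of slack.

56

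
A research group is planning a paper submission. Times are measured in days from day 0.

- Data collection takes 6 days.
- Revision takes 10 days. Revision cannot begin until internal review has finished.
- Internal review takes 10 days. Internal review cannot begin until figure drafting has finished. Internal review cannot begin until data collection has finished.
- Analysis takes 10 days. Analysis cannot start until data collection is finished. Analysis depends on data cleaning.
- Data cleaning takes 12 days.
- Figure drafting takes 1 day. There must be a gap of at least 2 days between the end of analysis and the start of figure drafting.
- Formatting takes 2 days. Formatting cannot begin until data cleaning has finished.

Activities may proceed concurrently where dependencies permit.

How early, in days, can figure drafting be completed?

25

Data cleaning has no prerequisites, so it starts at day 0 and finishes at day 12.
Data collection has no prerequisites, so it starts at day 0 and finishes at day 6.
For analysis: data collection (finishes day 6); data cleaning (finishes day 12). Taking the maximum gives a start of day 12, and it finishes at 12 + 10 = day 22.
Figure drafting cannot begin until analysis (finishes day 22, plus 2-day gap → day 24). It runs from day 24 to 24 + 1 = day 25.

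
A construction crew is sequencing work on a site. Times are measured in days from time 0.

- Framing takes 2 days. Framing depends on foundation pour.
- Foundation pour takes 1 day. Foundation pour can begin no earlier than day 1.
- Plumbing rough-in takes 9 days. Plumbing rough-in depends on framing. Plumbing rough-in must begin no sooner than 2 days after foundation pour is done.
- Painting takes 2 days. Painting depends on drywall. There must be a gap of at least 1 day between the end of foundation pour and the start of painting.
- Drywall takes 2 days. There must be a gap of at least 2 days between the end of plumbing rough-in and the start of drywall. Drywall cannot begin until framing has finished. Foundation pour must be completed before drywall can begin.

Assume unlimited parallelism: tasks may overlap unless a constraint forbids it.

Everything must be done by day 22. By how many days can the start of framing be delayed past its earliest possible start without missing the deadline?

After its own release at day 1, foundation pour can start at day 1 and finishes at day 2.
Framing waits on foundation pour (finishes day 2), so it starts at day 2 and finishes at 2 + 2 = day 4.

Working backward from the deadline:
Nothing follows painting; the deadline of day 22 is its only limit. It must start by 22 − 2 = day 20.
Drywall must finish before painting (must start by day 20). With a 2-day duration, drywall must start by 20 − 2 = day 18.
Plumbing rough-in feeds into drywall (must start by day 18, minus 2-day gap → day 16); so plumbing rough-in must finish by day 16 and therefore start by day 7.
Framing has several dependents: plumbing rough-in (must start by day 7); drywall (must start by day 18). The earliest of those limits is day 7, so framing must start by 7 − 2 = day 5.
So framing can start as early as day 2 and as late as day 5, giving 5 − 2 = 3 days of slack.

3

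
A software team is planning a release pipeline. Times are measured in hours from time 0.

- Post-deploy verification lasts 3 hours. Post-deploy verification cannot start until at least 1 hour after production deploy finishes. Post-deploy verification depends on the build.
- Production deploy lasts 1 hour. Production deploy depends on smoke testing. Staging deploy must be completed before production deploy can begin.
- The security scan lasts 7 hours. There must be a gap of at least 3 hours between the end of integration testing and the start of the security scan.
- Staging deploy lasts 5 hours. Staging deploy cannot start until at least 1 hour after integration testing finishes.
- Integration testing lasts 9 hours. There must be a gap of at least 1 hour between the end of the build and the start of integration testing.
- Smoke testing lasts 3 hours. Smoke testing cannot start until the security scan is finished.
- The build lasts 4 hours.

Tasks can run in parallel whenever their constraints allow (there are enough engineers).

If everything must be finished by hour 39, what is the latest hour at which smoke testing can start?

31

To finish by hour 39, post-deploy verification (duration 3) must start no later than hour 36.
Production deploy must finish before post-deploy verification (must start by hour 36, minus 1-hour gap → hour 35). With a 1-hour duration, production deploy must start by 35 − 1 = hour 34.
Since production deploy (must start by hour 34) depends on it, smoke testing must finish by hour 34. Backing off its 3-hour duration gives a latest start of hour 31.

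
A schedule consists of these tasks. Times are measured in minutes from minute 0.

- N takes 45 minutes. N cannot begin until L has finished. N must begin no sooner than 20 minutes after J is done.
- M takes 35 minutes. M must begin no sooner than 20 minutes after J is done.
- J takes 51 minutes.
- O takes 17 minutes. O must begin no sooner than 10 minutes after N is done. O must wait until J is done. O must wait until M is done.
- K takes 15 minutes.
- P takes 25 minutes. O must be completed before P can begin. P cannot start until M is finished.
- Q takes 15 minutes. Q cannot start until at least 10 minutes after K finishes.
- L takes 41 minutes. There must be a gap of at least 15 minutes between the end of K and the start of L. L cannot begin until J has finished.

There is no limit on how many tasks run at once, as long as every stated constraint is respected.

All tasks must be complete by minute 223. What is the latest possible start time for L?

85

Nothing follows P; the deadline of minute 223 is its only limit. It must start by 223 − 25 = minute 198.
Since P (must start by minute 198) depends on it, O must finish by minute 198. Backing off its 17-minute duration gives a latest start of minute 181.
Since O (must start by minute 181, minus 10-minute gap → minute 171) depends on it, N must finish by minute 171. Backing off its 45-minute duration gives a latest start of minute 126.
L feeds into N (must start by minute 126); so L must finish by minute 126 and therefore start by minute 85.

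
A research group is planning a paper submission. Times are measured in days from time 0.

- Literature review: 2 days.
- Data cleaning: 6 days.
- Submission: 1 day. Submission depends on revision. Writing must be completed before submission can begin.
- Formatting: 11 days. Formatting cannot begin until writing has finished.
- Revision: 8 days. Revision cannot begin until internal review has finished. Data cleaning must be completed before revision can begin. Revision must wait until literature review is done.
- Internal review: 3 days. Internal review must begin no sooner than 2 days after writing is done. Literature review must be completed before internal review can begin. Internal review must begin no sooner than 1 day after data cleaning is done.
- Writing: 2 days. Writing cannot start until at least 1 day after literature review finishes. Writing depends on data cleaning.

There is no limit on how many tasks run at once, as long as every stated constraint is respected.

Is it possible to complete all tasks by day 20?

Data cleaning has no prerequisites, so it starts at day 0 and finishes at day 6.
Nothing blocks literature review, so it runs from day 0 to day 2.
Writing has to wait for literature review (finishes day 2, plus 1-day gap → day 3); data cleaning (finishes day 6). The latest of these is day 6, so writing runs day 6 to 6 + 2 = day 8.
After writing (finishes day 8), formatting can start at day 8 and finishes at day 19.
Internal review has to wait for writing (finishes day 8, plus 2-day gap → day 10); literature review (finishes day 2); data cleaning (finishes day 6, plus 1-day gap → day 7). The latest of these is day 10, so internal review runs day 10 to 10 + 3 = day 13.
For revision: internal review (finishes day 13); data cleaning (finishes day 6); literature review (finishes day 2). Taking the maximum gives a start of day 13, and it finishes at 13 + 8 = day 21.
Submission has to wait for revision (finishes day 21); writing (finishes day 8). The latest of these is day 21, so submission runs day 21 to 21 + 1 = day 22.
The earliest everything can be done is day 22, which is after the deadline of 20, so it is not possible.

No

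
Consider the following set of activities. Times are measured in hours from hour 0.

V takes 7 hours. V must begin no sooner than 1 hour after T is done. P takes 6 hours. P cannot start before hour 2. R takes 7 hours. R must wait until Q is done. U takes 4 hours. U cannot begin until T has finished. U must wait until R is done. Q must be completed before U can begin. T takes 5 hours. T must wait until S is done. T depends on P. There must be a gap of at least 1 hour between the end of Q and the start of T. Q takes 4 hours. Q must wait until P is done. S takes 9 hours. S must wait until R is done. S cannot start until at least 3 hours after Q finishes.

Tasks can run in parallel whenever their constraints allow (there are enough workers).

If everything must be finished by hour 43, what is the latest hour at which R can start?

U must finish by hour 43; it takes 4 hours, so it must start by 43 − 4 = hour 39.
Nothing follows V; the deadline of hour 43 is its only limit. It must start by 43 − 7 = hour 36.
T has several dependents: U (must start by hour 39); V (must start by hour 36, minus 1-hour gap → hour 35). The earliest of those limits is hour 35, so T must start by 35 − 5 = hour 30.
S feeds into T (must start by hour 30); so S must finish by hour 30 and therefore start by hour 21.
For R: S (must start by hour 21); U (must start by hour 39). The most restrictive is hour 21; with a 7-hour duration, R must start by hour 14.

14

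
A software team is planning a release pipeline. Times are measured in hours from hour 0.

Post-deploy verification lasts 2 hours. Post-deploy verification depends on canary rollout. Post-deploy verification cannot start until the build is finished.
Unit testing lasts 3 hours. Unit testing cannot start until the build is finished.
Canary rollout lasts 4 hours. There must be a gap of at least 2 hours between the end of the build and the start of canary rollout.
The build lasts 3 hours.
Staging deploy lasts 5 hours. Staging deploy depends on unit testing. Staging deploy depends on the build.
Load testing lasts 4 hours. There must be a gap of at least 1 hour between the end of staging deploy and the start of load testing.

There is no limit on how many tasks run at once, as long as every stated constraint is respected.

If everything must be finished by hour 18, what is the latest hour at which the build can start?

Load testing has no dependents, so it just needs to finish by hour 18. Starting by 18 − 4 = hour 14 achieves that.
Staging deploy must finish before load testing (must start by hour 14, minus 1-hour gap → hour 13). With a 5-hour duration, staging deploy must start by 13 − 5 = hour 8.
Unit testing has to be done before staging deploy (must start by hour 8). That means finishing by hour 8, i.e. starting by 8 − 3 = hour 5.
Post-deploy verification must finish by hour 18; it takes 2 hours, so it must start by 18 − 2 = hour 16.
Canary rollout feeds into post-deploy verification (must start by hour 16); so canary rollout must finish by hour 16 and therefore start by hour 12.
The build feeds unit testing (must start by hour 5); staging deploy (must start by hour 8); canary rollout (must start by hour 12, minus 2-hour gap → hour 10); post-deploy verification (must start by hour 16). Taking the minimum, the build must finish by hour 5 and start by 5 − 3 = hour 2.

2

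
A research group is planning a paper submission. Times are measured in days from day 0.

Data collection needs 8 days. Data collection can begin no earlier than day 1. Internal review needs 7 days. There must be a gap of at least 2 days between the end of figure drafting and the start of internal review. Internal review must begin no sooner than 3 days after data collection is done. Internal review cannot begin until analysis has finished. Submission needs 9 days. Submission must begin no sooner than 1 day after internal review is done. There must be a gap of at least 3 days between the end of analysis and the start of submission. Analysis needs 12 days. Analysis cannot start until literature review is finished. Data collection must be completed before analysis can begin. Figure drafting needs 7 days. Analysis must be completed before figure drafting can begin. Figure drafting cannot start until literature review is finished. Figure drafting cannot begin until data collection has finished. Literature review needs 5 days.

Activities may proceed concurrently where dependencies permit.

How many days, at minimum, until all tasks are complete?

47

Data collection cannot begin until its own release at day 1. It runs from day 1 to 1 + 8 = day 9.
Nothing blocks literature review, so it runs from day 0 to day 5.
Analysis cannot start until literature review (finishes day 5); data collection (finishes day 9). The controlling bound is day 9, so analysis finishes at 9 + 12 = day 21.
Figure drafting needs all of analysis (finishes day 21); literature review (finishes day 5); data collection (finishes day 9). That puts its earliest start at day 21; it finishes at 21 + 7 = day 28.
Internal review cannot start until figure drafting (finishes day 28, plus 2-day gap → day 30); data collection (finishes day 9, plus 3-day gap → day 12); analysis (finishes day 21). The controlling bound is day 30, so internal review finishes at 30 + 7 = day 37.
For submission: internal review (finishes day 37, plus 1-day gap → day 38); analysis (finishes day 21, plus 3-day gap → day 24). Taking the maximum gives a start of day 38, and it finishes at 38 + 9 = day 47.
All tasks are finished once the last one completes. Finish times: Literature review at 5, Data collection at 9, Analysis at 21, Figure drafting at 28, Internal review at 37, Submission at 47. The latest is day 47.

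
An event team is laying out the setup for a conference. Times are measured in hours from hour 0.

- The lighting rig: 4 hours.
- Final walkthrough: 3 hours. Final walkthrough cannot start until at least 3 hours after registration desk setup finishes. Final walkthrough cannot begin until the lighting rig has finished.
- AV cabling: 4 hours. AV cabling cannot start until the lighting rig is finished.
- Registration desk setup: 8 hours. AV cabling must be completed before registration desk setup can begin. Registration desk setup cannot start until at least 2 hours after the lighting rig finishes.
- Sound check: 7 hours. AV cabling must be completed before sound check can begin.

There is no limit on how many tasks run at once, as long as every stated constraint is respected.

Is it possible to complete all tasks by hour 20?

No

The lighting rig can start immediately at hour 0; it finishes at hour 4.
AV cabling waits on the lighting rig (finishes hour 4), so it starts at hour 4 and finishes at 4 + 4 = hour 8.
Sound check waits on AV cabling (finishes hour 8), so it starts at hour 8 and finishes at 8 + 7 = hour 15.
Registration desk setup needs all of AV cabling (finishes hour 8); the lighting rig (finishes hour 4, plus 2-hour gap → hour 6). That puts its earliest start at hour 8; it finishes at 8 + 8 = hour 16.
Final walkthrough has to wait for registration desk setup (finishes hour 16, plus 3-hour gap → hour 19); the lighting rig (finishes hour 4). The latest of these is hour 19, so final walkthrough runs hour 19 to 19 + 3 = hour 22.
The earliest everything can be done is hour 22, which is after the deadline of 20, so it is not possible.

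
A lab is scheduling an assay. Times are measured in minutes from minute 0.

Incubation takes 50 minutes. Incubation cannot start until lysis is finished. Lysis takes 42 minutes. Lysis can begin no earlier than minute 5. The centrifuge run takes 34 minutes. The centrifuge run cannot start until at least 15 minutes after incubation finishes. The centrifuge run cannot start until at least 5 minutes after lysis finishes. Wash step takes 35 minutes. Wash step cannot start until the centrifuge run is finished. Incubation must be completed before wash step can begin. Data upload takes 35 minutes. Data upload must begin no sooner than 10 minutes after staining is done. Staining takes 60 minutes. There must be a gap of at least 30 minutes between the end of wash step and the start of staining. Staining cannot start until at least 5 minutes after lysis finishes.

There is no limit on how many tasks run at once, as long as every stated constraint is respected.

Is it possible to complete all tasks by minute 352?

After its own release at minute 5, lysis can start at minute 5 and finishes at minute 47.
After lysis (finishes minute 47), incubation can start at minute 47 and finishes at minute 97.
For the centrifuge run: incubation (finishes minute 97, plus 15-minute gap → minute 112); lysis (finishes minute 47, plus 5-minute gap → minute 52). Taking the maximum gives a start of minute 112, and it finishes at 112 + 34 = minute 146.
Wash step needs all of the centrifuge run (finishes minute 146); incubation (finishes minute 97). That puts its earliest start at minute 146; it finishes at 146 + 35 = minute 181.
For staining: wash step (finishes minute 181, plus 30-minute gap → minute 211); lysis (finishes minute 47, plus 5-minute gap → minute 52). Taking the maximum gives a start of minute 211, and it finishes at 211 + 60 = minute 271.
Data upload waits on staining (finishes minute 271, plus 10-minute gap → minute 281), so it starts at minute 281 and finishes at 281 + 35 = minute 316.
Every task is finished by minute 316, which is no later than the deadline of 352, so the schedule is feasible.

Yes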